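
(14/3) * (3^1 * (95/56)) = 95/4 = 23.75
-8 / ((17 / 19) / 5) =-760 / 17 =-44.71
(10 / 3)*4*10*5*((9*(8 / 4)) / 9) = 4000 / 3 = 1333.33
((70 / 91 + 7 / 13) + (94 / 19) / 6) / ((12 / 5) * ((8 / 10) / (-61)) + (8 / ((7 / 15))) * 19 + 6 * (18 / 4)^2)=33733000 / 7074588573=0.00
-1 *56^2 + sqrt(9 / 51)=-3136 + sqrt(51) / 17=-3135.58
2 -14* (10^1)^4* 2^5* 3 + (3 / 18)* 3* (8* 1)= -13439994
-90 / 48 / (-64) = 15 / 512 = 0.03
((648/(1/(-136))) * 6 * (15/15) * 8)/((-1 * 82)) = 51587.12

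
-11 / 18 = -0.61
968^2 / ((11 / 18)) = 1533312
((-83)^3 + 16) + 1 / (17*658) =-571771.00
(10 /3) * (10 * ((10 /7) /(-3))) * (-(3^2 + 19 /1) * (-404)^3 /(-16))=16484816000 /9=1831646222.22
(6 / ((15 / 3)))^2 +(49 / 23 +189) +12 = 117628 / 575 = 204.57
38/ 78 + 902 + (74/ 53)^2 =99081937/ 109551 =904.44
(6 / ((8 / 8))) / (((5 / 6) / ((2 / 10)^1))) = 1.44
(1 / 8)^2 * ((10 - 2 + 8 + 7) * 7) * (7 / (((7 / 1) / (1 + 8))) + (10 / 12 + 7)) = 42.35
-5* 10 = -50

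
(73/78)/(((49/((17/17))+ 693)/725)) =52925/57876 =0.91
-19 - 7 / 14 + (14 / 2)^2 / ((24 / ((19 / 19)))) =-419 / 24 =-17.46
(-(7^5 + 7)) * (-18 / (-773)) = -302652 / 773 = -391.53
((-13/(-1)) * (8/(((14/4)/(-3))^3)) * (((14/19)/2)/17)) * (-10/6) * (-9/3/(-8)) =14040/15827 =0.89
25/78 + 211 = 16483/78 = 211.32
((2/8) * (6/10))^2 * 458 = 10.30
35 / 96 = 0.36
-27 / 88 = -0.31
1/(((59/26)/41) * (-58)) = -533/1711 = -0.31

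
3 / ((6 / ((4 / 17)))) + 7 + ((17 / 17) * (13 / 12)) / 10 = 14741 / 2040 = 7.23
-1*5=-5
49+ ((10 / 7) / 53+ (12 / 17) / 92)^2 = 1031117222858 / 21042693721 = 49.00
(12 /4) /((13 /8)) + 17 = 245 /13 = 18.85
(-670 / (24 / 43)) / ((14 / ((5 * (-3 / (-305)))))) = -14405 / 3416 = -4.22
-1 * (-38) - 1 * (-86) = 124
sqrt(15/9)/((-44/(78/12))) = -13 * sqrt(15)/264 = -0.19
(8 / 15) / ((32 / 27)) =9 / 20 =0.45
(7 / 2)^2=49 / 4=12.25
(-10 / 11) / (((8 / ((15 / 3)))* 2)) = -0.28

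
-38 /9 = -4.22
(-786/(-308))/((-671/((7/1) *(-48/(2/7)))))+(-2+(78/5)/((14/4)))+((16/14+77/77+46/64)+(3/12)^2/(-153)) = 1769088293/180686880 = 9.79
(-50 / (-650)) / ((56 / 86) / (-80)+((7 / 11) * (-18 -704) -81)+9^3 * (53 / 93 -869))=-293260 / 2415623132091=-0.00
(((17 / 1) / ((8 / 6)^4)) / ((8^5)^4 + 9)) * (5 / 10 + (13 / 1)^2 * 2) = 932229 / 590295810358705656320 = 0.00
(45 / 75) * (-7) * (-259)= 5439 / 5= 1087.80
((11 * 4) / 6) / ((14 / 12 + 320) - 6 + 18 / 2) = 44 / 1945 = 0.02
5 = 5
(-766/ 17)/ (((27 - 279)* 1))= 383/ 2142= 0.18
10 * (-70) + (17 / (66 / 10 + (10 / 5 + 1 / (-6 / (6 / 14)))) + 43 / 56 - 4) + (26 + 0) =-22574585 / 33432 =-675.24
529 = 529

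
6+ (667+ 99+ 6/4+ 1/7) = 10831/14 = 773.64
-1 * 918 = -918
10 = 10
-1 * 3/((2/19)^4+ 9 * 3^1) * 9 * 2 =-7037334/3518683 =-2.00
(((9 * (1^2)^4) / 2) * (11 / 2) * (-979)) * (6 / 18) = -32307 / 4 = -8076.75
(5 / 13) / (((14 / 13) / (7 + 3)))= 25 / 7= 3.57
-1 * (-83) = 83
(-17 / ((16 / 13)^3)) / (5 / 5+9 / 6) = -3.65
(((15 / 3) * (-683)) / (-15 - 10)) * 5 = 683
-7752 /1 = -7752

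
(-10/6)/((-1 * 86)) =5/258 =0.02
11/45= 0.24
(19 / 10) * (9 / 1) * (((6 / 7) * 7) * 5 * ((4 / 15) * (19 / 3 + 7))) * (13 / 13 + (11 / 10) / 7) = 73872 / 35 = 2110.63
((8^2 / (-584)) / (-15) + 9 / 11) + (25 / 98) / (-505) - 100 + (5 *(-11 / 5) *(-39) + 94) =50529012019 / 119221410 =423.82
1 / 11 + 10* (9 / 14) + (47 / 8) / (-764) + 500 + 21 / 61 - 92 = 11909714121 / 28708064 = 414.86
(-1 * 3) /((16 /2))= -3 /8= -0.38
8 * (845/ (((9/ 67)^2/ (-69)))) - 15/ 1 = -697950125/ 27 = -25850004.63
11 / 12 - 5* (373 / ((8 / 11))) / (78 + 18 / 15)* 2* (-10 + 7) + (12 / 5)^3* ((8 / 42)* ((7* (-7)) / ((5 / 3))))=1177731 / 10000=117.77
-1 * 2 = -2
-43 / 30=-1.43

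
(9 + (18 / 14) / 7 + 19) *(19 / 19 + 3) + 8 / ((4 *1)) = 5622 / 49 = 114.73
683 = 683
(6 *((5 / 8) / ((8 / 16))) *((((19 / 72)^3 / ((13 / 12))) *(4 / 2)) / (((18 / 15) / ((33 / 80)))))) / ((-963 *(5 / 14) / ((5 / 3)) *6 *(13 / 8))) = -2640715 / 60744992256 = -0.00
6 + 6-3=9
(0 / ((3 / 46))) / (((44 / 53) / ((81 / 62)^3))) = 0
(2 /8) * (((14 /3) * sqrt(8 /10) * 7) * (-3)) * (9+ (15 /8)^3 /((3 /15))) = -1052667 * sqrt(5) /2560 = -919.47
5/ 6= 0.83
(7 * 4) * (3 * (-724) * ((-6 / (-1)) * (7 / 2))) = -1277136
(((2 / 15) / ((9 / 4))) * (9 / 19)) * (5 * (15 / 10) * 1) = 4 / 19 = 0.21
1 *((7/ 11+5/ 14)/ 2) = 153/ 308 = 0.50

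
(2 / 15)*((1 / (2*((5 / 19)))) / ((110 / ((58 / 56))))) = 551 / 231000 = 0.00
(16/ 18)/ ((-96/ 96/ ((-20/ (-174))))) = -80/ 783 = -0.10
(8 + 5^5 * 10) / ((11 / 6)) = 187548 / 11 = 17049.82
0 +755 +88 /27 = 20473 /27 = 758.26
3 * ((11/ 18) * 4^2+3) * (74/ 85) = 1702/ 51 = 33.37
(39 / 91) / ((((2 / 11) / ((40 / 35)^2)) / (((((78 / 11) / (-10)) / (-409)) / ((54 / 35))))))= 208 / 60123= 0.00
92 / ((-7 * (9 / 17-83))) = 782 / 4907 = 0.16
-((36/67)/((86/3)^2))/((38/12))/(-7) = 486/16476439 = 0.00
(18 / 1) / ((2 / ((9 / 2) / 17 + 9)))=2835 / 34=83.38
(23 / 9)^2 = 529 / 81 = 6.53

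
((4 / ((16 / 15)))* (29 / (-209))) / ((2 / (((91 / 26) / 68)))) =-3045 / 227392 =-0.01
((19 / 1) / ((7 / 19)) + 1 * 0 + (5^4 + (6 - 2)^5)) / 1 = 11904 / 7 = 1700.57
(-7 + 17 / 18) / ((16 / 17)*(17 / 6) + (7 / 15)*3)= -545 / 366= -1.49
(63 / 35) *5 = 9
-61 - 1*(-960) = 899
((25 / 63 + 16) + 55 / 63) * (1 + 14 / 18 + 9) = 105536 / 567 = 186.13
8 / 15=0.53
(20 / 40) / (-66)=-1 / 132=-0.01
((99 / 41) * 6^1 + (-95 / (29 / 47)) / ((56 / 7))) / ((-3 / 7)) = 316799 / 28536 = 11.10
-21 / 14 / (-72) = 1 / 48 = 0.02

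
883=883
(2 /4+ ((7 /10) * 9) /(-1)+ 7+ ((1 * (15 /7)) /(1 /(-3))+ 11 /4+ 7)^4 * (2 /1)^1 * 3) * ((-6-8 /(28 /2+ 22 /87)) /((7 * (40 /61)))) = -69724748059371 /66690176000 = -1045.50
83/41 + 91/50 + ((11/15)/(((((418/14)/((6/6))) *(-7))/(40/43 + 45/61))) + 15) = 5773965691/306497550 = 18.84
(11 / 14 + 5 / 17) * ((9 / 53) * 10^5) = 115650000 / 6307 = 18336.77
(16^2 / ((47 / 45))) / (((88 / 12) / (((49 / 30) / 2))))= 14112 / 517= 27.30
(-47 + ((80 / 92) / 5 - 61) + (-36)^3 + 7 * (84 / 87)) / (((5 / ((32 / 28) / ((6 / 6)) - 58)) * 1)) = 12412411672 / 23345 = 531694.65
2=2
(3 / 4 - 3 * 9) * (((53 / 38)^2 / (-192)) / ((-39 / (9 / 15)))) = -19663 / 4805632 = -0.00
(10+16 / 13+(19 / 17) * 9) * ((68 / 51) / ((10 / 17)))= 1882 / 39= 48.26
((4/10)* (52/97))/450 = 52/109125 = 0.00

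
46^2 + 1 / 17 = 35973 / 17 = 2116.06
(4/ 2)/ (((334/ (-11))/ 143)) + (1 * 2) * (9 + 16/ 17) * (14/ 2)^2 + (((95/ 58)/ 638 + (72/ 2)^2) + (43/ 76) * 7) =1130143384604/ 499008191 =2264.78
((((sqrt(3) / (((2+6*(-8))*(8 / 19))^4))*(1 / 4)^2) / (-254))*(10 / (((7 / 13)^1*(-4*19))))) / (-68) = -445835*sqrt(3) / 70954823217840128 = -0.00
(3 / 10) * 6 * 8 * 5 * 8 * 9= 5184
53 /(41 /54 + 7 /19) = 54378 /1157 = 47.00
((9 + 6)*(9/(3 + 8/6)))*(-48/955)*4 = -15552/2483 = -6.26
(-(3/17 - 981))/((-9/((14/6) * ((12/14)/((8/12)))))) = -5558/17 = -326.94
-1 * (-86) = 86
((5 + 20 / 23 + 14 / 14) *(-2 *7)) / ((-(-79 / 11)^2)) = 3388 / 1817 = 1.86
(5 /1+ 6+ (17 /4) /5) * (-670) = -7939.50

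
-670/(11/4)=-2680/11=-243.64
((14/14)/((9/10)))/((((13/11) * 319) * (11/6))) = 20/12441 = 0.00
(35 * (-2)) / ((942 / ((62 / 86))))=-1085 / 20253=-0.05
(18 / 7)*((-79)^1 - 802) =-15858 / 7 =-2265.43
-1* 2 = -2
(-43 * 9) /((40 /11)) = -4257 /40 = -106.42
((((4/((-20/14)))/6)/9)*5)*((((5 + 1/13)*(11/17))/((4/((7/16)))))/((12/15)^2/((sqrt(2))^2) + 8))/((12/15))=-741125/52955136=-0.01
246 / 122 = 123 / 61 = 2.02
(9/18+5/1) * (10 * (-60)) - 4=-3304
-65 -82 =-147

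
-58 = -58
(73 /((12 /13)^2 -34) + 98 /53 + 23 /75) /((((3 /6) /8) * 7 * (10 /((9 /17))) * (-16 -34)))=6216222 /55205959375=0.00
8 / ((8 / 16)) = 16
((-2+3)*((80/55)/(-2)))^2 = 64/121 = 0.53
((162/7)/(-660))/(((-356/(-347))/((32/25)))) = -37476/856625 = -0.04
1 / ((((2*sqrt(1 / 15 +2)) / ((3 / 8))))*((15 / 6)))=3*sqrt(465) / 1240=0.05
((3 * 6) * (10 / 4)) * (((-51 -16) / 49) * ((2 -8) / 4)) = 9045 / 98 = 92.30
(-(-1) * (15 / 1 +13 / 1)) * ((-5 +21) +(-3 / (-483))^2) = 1658948 / 3703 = 448.00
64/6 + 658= 2006/3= 668.67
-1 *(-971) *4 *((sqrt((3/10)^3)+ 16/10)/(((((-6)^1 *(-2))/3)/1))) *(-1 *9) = -69912/5 - 26217 *sqrt(30)/100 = -15418.36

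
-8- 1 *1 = -9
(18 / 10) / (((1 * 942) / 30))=9 / 157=0.06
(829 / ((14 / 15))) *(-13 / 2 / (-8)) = 161655 / 224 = 721.67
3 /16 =0.19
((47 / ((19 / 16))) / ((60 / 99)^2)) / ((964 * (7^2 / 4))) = 51183 / 5609275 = 0.01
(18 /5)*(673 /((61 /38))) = 460332 /305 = 1509.29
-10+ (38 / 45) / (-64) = -10.01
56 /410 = 28 /205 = 0.14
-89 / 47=-1.89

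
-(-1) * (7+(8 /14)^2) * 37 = 13283 /49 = 271.08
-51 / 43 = -1.19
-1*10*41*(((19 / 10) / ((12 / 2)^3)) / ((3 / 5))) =-3895 / 648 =-6.01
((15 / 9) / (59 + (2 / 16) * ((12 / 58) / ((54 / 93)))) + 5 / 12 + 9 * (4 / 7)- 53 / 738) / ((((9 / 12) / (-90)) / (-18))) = 28104366300 / 2358853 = 11914.42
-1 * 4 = -4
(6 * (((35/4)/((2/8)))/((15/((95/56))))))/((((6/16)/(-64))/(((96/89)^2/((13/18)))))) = -672399360/102973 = -6529.86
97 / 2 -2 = 93 / 2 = 46.50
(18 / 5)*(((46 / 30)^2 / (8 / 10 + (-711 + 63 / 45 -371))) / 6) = -529 / 404925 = -0.00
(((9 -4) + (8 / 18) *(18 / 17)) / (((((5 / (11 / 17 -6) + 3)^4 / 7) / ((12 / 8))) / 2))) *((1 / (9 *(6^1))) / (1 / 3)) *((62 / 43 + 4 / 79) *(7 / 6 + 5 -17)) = -817326102044725 / 144279909411328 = -5.66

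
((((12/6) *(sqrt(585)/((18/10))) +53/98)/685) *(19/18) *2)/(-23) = -38 *sqrt(65)/85077-1007/13895910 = -0.00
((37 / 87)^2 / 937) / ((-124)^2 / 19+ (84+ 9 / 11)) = 286121 / 1325260986039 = 0.00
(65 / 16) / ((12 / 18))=6.09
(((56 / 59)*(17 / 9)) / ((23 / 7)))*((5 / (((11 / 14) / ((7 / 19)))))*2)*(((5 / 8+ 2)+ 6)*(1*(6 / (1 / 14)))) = 22857520 / 12331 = 1853.66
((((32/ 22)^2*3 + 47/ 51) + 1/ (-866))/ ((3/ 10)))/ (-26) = -194191295/ 208419354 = -0.93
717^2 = 514089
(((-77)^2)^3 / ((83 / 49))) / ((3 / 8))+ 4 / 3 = 328118767049.08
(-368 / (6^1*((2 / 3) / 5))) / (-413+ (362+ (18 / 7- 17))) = 1610 / 229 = 7.03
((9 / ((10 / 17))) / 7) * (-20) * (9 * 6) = -16524 / 7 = -2360.57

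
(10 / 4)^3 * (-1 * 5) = -625 / 8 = -78.12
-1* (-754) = 754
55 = 55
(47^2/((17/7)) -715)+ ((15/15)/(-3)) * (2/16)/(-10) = 793937/4080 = 194.59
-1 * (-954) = 954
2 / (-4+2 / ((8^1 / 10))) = -4 / 3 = -1.33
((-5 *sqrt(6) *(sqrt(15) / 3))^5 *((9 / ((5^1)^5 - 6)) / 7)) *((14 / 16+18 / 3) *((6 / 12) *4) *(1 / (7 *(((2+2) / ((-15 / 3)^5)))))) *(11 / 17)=1329345703125 *sqrt(10) / 10392508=404499.11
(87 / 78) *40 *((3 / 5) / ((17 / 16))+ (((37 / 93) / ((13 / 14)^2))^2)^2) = 367035815890489277888 / 13485619020727862541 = 27.22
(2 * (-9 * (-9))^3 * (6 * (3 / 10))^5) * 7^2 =3075343841682 / 3125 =984110029.34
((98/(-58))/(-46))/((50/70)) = 343/6670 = 0.05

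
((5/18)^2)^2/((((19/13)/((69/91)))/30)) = 71875/775656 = 0.09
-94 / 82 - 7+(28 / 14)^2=-170 / 41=-4.15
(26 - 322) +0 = -296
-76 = -76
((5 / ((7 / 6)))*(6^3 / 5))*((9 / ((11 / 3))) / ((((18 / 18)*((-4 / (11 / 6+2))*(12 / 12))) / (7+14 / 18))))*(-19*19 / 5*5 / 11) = 13450860 / 121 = 111164.13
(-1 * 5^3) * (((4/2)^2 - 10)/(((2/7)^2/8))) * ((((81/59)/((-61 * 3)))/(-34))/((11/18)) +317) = 15680884254000/673013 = 23299526.54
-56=-56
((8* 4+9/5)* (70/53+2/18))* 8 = 923416/2385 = 387.18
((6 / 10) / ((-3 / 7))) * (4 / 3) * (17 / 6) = -238 / 45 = -5.29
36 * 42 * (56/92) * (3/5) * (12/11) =762048/1265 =602.41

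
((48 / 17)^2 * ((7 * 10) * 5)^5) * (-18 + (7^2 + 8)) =471940560000000000 / 289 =1633012318339100.35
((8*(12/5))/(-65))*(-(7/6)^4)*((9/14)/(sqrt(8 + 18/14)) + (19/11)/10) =45619/482625 + 343*sqrt(455)/63375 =0.21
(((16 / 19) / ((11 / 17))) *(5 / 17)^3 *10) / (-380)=-1000 / 1147619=-0.00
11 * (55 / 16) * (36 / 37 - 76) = -209935 / 74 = -2836.96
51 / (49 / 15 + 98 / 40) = 3060 / 343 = 8.92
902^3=733870808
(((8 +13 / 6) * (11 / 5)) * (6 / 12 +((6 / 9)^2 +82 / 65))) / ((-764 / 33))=-2.13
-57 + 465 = 408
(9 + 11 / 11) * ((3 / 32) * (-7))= -105 / 16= -6.56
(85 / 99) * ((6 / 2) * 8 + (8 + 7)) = 1105 / 33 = 33.48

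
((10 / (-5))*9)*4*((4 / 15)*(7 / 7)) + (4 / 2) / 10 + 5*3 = -4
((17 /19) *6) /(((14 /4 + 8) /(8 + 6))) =2856 /437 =6.54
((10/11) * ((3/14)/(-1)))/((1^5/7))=-15/11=-1.36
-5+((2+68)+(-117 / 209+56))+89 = 43773 / 209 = 209.44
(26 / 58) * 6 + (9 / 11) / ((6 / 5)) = 2151 / 638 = 3.37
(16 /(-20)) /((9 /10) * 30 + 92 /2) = -4 /365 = -0.01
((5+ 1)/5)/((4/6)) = 1.80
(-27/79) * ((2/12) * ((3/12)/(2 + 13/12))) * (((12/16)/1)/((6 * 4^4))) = -27/11972608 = -0.00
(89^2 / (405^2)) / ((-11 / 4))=-31684 / 1804275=-0.02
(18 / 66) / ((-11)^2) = 3 / 1331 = 0.00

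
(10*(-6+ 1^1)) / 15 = -10 / 3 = -3.33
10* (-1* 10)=-100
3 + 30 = 33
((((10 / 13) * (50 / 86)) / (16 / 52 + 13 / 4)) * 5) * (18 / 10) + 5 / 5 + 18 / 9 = 6573 / 1591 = 4.13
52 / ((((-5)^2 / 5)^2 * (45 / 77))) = 4004 / 1125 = 3.56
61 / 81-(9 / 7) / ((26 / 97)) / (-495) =618467 / 810810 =0.76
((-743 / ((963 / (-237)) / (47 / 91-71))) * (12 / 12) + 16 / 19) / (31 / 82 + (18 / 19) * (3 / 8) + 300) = -391014333688 / 9124396645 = -42.85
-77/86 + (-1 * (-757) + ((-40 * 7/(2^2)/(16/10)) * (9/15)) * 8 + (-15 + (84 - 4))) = 52555/86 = 611.10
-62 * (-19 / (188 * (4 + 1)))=589 / 470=1.25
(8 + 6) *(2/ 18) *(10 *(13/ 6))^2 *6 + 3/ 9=4381.81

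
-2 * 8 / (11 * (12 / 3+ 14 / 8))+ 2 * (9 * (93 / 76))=209329 / 9614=21.77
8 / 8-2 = -1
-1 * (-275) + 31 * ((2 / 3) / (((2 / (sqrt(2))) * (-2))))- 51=224- 31 * sqrt(2) / 6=216.69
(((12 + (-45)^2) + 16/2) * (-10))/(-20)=2045/2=1022.50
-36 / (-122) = 18 / 61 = 0.30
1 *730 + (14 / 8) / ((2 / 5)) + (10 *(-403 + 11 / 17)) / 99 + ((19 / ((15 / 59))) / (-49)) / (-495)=34326214331 / 49480200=693.74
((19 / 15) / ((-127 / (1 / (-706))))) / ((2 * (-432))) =-19 / 1162019520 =-0.00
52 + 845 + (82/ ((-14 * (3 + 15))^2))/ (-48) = 1367114071/ 1524096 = 897.00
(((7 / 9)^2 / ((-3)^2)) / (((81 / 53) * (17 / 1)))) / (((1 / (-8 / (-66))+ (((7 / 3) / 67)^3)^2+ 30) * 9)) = 939681673971572 / 125038635302426747157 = 0.00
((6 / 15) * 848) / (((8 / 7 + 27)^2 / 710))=11800768 / 38809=304.07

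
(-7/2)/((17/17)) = -7/2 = -3.50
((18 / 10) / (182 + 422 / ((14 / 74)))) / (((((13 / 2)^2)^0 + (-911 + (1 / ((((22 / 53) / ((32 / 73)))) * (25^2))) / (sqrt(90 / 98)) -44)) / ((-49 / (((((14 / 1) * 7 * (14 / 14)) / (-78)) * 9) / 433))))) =-2411718903734765625 / 1643511485555729908592 -249169795875 * sqrt(5) / 205438935694466238574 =-0.00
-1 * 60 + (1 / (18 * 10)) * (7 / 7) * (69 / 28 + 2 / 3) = -906937 / 15120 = -59.98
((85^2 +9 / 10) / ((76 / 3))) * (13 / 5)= 2818101 / 3800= 741.61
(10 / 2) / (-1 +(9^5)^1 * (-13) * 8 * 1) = -5 / 6141097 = -0.00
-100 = -100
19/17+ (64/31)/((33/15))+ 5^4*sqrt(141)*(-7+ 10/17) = -47582.62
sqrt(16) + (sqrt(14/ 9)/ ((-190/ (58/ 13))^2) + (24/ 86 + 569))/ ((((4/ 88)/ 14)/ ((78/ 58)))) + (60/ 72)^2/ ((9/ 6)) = 8932 * sqrt(14)/ 117325 + 15878554919/ 67338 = 235804.06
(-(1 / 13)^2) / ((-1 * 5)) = 1 / 845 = 0.00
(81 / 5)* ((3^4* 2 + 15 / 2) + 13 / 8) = 110889 / 40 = 2772.22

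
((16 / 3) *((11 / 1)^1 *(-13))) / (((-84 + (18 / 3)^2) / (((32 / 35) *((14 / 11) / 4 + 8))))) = 12688 / 105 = 120.84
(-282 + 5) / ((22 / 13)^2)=-46813 / 484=-96.72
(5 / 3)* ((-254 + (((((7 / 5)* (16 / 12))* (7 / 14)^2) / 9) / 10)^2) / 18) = -462914951 / 19683000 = -23.52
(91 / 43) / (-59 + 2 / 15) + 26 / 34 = 470392 / 645473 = 0.73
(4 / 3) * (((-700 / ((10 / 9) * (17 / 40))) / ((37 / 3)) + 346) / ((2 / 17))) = 284068 / 111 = 2559.17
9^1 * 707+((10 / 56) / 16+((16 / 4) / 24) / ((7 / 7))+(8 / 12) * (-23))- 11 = 8516719 / 1344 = 6336.84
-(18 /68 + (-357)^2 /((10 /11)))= -11916504 /85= -140194.16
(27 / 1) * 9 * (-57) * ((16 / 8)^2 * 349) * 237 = -4582631052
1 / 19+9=172 / 19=9.05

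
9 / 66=3 / 22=0.14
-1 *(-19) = 19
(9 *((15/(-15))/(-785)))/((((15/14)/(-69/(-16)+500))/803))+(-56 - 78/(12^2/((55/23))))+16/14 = 8108625772/1895775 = 4277.21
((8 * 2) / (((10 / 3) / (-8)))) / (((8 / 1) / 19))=-91.20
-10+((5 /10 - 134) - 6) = -299 /2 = -149.50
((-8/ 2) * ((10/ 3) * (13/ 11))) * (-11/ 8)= 65/ 3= 21.67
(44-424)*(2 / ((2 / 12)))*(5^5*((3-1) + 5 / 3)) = -52250000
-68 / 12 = -17 / 3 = -5.67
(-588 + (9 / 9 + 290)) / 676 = -297 / 676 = -0.44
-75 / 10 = -15 / 2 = -7.50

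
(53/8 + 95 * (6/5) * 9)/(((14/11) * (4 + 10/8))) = 90871/588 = 154.54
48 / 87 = 16 / 29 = 0.55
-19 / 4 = -4.75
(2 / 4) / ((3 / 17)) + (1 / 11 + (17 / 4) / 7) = 3263 / 924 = 3.53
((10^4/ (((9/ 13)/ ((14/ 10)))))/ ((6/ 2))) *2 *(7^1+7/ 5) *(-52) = -5888711.11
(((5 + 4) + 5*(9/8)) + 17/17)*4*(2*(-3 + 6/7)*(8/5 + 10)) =-21750/7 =-3107.14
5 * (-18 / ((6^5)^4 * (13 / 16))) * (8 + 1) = -5 / 18337214398464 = -0.00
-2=-2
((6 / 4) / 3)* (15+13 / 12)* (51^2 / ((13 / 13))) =167331 / 8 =20916.38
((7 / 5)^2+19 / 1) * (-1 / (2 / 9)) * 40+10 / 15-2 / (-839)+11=-47333833 / 12585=-3761.13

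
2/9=0.22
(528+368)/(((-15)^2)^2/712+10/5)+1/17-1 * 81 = -60774240/884833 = -68.68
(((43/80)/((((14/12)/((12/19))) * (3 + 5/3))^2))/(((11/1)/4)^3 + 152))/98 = 1003104/2348449925255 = 0.00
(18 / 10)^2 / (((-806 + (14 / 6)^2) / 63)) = -45927 / 180125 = -0.25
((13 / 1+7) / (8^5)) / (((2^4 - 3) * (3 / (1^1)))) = 0.00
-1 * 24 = -24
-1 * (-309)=309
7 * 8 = 56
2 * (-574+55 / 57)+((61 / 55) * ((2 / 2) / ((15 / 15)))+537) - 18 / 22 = -608.78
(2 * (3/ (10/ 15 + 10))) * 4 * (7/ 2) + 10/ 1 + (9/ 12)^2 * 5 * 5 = 511/ 16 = 31.94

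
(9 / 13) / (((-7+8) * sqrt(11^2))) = 9 / 143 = 0.06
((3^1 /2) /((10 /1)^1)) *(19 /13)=57 /260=0.22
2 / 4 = 1 / 2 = 0.50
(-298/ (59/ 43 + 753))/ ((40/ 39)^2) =-9745047/ 25950400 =-0.38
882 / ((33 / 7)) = 2058 / 11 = 187.09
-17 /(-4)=17 /4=4.25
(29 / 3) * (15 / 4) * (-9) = -1305 / 4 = -326.25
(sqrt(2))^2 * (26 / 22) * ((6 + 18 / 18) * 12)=2184 / 11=198.55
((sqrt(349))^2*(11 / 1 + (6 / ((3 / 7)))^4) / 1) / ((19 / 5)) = 67055115 / 19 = 3529216.58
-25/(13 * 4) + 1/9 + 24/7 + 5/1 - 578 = -1867127/3276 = -569.94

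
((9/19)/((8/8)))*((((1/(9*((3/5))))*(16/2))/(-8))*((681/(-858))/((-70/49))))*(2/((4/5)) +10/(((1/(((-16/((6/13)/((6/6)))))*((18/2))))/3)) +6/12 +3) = 2477251/5434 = 455.88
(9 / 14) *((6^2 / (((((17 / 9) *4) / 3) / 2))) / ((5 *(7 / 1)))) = 0.53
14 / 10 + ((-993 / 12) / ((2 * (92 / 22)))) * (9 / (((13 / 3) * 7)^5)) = 16075028243441 / 11482191469840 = 1.40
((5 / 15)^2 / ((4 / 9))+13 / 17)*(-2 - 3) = -345 / 68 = -5.07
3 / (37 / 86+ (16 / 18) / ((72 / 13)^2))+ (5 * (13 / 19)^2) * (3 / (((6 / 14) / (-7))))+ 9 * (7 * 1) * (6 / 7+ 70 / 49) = 4127029 / 115159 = 35.84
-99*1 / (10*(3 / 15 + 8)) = -99 / 82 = -1.21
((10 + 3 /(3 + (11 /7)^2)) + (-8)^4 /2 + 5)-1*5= 551691 /268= 2058.55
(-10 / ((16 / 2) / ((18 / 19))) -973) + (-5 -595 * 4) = -127649 / 38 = -3359.18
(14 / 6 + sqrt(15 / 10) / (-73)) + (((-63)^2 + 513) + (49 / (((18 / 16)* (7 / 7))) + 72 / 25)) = 1019423 / 225 - sqrt(6) / 146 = 4530.75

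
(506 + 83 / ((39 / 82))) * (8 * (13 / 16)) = 13270 / 3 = 4423.33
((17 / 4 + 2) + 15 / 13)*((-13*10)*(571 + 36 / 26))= -14323925 / 26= -550920.19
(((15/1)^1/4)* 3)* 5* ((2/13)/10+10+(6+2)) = 52695/52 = 1013.37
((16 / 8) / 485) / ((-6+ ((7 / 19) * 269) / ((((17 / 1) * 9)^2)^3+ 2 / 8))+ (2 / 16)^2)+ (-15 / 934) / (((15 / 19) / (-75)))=257941583083861657038229 / 169141261748108079987390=1.53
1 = 1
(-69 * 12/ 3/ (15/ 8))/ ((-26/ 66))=24288/ 65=373.66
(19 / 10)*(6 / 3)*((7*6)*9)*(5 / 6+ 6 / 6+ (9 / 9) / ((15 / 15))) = 4069.80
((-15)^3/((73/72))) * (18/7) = -4374000/511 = -8559.69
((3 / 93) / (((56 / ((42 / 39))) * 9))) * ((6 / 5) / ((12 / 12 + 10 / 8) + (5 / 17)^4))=167042 / 4559072505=0.00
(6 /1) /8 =3 /4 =0.75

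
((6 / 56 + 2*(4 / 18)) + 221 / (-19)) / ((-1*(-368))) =-53051 / 1761984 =-0.03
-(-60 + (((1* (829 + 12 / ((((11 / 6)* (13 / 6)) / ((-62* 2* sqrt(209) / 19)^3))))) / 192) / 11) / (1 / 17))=112627 / 2112 + 72928368* sqrt(209) / 51623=20476.65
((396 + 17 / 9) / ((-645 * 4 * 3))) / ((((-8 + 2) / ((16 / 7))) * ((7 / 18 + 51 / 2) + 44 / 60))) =3581 / 4868073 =0.00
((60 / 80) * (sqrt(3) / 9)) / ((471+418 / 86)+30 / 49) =0.00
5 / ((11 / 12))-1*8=-2.55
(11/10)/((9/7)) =77/90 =0.86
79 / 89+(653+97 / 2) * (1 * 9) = 1123961 / 178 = 6314.39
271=271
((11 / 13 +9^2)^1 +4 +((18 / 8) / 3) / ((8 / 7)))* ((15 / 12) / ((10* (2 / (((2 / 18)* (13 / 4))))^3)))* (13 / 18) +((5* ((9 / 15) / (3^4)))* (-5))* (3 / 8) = -0.02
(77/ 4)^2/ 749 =847/ 1712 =0.49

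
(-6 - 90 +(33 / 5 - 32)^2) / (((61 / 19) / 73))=19042123 / 1525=12486.64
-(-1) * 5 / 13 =5 / 13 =0.38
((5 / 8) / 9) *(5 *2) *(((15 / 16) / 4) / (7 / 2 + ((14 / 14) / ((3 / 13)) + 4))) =125 / 9088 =0.01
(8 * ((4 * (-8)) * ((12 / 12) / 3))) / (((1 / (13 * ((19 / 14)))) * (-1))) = 31616 / 21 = 1505.52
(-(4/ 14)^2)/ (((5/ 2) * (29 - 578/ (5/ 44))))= 8/ 1239063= 0.00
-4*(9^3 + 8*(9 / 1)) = -3204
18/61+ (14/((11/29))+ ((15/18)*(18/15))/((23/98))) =639930/15433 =41.47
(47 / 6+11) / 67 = 113 / 402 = 0.28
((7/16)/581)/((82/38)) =19/54448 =0.00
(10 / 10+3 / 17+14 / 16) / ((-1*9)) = -31 / 136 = -0.23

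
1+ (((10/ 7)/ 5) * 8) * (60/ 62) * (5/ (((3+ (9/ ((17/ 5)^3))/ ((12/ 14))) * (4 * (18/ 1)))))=21881653/ 20899053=1.05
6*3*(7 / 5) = 126 / 5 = 25.20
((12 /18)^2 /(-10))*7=-14 /45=-0.31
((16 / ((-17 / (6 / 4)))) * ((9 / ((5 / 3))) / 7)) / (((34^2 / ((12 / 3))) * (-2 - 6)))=81 / 171955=0.00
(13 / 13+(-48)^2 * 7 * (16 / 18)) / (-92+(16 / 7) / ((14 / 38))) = -702513 / 4204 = -167.11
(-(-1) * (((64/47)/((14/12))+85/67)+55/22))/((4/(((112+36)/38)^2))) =297895769/15915046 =18.72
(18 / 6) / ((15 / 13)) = 13 / 5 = 2.60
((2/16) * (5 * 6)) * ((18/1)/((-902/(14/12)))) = -0.09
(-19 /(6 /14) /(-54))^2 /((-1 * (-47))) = 17689 /1233468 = 0.01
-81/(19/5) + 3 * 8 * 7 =2787/19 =146.68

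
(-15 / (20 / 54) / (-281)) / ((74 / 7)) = 567 / 41588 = 0.01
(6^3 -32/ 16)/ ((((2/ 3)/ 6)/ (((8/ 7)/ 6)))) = 2568/ 7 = 366.86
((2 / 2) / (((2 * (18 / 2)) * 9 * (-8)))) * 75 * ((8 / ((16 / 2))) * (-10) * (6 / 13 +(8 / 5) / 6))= 1775 / 4212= 0.42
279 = 279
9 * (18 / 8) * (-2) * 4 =-162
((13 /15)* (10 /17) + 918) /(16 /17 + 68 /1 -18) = 23422 /1299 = 18.03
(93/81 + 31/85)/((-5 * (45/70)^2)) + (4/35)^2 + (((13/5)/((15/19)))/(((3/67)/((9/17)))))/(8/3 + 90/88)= 12832046188/1304709525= 9.84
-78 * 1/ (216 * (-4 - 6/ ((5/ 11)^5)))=40625/ 35237016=0.00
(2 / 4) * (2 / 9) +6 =55 / 9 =6.11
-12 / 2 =-6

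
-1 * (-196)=196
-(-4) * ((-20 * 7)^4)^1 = 1536640000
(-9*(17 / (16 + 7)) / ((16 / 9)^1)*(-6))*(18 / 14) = 28.87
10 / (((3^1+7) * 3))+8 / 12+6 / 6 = 2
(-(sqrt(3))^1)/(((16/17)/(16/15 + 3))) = -1037 * sqrt(3)/240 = -7.48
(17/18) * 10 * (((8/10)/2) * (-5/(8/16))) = -340/9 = -37.78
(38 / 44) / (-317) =-0.00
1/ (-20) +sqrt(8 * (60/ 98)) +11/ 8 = 3.54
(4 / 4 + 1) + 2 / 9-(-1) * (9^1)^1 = 101 / 9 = 11.22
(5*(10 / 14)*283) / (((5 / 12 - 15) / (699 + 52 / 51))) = -40413532 / 833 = -48515.64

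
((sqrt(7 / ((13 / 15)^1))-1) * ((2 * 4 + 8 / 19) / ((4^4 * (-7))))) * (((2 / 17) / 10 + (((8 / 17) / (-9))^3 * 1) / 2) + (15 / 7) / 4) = 274481503 / 106702341984-274481503 * sqrt(1365) / 1387130445792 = -0.00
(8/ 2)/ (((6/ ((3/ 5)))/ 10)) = 4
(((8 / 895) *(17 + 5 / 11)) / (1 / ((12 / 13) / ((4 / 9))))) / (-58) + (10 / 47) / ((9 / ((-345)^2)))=490853496658 / 174443555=2813.82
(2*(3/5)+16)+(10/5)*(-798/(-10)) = 884/5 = 176.80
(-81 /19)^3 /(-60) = 177147 /137180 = 1.29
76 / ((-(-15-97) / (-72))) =-342 / 7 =-48.86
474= 474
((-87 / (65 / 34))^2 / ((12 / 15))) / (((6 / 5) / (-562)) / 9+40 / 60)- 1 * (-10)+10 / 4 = 3699893551 / 949442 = 3896.91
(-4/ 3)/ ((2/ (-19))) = 38/ 3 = 12.67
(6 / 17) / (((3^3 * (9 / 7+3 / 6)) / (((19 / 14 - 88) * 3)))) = -2426 / 1275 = -1.90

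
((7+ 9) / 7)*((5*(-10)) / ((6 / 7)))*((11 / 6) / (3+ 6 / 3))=-48.89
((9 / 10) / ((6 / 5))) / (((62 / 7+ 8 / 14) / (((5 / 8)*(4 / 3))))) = 35 / 528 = 0.07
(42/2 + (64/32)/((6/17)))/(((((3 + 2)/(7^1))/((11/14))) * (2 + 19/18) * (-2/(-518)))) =12432/5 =2486.40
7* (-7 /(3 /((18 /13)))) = -294 /13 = -22.62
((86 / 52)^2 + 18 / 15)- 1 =9921 / 3380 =2.94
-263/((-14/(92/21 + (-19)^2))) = 2017999/294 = 6863.94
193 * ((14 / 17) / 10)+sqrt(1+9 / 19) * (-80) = 1351 / 85 - 160 * sqrt(133) / 19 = -81.22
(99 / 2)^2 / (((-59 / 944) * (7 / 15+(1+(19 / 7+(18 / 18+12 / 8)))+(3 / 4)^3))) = -263450880 / 47731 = -5519.49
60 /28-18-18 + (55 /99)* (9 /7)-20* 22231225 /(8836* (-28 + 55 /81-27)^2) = -50.20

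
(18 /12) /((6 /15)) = 15 /4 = 3.75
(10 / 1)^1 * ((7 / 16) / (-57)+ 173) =788845 / 456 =1729.92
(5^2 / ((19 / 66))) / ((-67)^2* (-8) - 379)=-550 / 229843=-0.00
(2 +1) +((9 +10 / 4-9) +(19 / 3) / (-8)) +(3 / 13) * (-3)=1253 / 312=4.02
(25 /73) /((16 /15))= 0.32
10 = 10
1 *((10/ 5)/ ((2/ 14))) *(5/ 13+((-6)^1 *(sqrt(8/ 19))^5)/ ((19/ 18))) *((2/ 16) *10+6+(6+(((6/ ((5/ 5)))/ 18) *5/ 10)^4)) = 46235/ 648 - 7693504 *sqrt(38)/ 390963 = -49.96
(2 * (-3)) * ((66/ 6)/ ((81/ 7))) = -5.70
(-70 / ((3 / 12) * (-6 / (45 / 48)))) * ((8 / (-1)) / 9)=-350 / 9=-38.89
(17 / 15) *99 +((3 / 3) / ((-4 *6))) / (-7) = 94253 / 840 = 112.21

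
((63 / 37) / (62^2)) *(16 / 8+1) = 189 / 142228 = 0.00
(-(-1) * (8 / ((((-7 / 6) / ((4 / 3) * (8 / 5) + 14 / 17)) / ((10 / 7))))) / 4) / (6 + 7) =-464 / 833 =-0.56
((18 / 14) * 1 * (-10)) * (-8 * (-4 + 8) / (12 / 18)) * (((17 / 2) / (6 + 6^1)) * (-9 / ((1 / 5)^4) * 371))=-912262500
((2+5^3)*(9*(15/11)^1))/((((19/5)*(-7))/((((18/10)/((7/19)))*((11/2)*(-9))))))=1388745/98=14170.87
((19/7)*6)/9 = 38/21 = 1.81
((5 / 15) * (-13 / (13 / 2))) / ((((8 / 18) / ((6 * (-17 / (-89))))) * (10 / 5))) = -0.86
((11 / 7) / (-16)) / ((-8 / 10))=55 / 448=0.12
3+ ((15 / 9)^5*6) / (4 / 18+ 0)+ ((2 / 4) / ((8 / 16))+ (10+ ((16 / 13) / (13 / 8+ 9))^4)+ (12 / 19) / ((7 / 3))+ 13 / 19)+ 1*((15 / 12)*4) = 655268172489485207 / 1784609754598125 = 367.18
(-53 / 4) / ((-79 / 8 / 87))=9222 / 79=116.73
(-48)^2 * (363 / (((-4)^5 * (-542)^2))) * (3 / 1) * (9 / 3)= -29403 / 1175056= -0.03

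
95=95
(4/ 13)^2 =0.09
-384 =-384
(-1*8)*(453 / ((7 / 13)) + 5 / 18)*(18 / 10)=-424148 / 35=-12118.51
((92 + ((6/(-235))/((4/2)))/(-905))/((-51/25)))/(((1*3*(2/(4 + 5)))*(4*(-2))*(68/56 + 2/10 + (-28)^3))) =-684813605/1777704183032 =-0.00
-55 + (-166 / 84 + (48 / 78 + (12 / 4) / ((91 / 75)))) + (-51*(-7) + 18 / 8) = 333455 / 1092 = 305.36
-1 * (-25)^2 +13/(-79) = -49388/79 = -625.16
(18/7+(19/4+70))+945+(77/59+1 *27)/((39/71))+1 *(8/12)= 69229037/64428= 1074.52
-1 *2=-2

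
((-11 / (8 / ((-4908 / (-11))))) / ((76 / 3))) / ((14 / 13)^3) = -8087157 / 417088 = -19.39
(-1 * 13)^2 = 169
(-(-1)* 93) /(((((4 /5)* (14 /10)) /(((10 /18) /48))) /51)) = 65875 /1344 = 49.01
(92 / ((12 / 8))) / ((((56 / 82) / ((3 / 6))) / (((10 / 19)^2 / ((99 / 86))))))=8109800 / 750519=10.81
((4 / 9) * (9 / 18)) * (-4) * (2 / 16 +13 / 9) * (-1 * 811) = 91643 / 81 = 1131.40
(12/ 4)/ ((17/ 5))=15/ 17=0.88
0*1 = 0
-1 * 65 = -65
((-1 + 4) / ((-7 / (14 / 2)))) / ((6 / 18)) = -9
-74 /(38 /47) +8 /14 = -12097 /133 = -90.95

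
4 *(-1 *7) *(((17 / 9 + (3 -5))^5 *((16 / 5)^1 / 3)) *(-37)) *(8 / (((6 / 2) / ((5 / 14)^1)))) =-9472 / 531441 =-0.02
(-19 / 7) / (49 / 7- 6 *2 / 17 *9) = -323 / 77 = -4.19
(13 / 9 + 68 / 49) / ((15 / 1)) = 1249 / 6615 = 0.19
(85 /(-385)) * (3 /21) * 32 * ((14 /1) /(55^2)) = -0.00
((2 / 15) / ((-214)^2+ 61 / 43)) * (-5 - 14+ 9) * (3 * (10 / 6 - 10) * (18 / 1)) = 0.01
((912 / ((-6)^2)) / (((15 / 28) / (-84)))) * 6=-119168 / 5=-23833.60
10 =10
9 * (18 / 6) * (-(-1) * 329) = 8883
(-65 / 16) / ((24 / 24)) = -65 / 16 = -4.06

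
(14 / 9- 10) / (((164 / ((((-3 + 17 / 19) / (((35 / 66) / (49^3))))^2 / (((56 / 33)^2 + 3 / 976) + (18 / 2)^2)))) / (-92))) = 855600954784642547712 / 69452513873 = 12319222258.09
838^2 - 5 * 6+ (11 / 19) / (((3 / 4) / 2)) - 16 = 40025374 / 57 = 702199.54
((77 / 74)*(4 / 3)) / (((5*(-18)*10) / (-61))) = 4697 / 49950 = 0.09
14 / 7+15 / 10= 7 / 2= 3.50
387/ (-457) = -387/ 457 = -0.85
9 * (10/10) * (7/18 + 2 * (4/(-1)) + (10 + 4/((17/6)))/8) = -3785/68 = -55.66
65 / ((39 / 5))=25 / 3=8.33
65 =65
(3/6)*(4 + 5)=9/2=4.50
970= 970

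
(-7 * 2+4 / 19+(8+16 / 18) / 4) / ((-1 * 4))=989 / 342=2.89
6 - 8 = -2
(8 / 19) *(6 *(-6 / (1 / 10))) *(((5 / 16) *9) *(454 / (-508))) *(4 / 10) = 367740 / 2413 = 152.40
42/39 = 14/13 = 1.08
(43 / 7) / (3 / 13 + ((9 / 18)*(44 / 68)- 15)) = -19006 / 44695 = -0.43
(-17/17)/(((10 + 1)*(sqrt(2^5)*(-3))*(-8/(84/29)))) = -0.00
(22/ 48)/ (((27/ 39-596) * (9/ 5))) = -715/ 1671624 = -0.00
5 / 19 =0.26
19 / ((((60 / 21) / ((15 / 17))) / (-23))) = -9177 / 68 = -134.96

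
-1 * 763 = -763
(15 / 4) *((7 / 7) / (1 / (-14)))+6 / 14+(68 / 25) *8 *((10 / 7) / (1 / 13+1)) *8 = 87637 / 490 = 178.85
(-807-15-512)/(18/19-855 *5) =25346/81207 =0.31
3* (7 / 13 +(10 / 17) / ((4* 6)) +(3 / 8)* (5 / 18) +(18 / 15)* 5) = 70725 / 3536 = 20.00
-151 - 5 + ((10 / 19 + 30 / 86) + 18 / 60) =-154.82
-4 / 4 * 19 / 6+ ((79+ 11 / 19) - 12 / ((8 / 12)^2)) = 5633 / 114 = 49.41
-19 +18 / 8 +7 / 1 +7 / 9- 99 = -3887 / 36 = -107.97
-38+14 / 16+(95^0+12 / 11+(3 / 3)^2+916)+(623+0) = 132437 / 88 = 1504.97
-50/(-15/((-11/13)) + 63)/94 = -275/41736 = -0.01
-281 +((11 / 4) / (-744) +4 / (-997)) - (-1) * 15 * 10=-388709303 / 2967072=-131.01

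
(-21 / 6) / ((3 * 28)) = -1 / 24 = -0.04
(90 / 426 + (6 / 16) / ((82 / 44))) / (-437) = -4803 / 5088428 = -0.00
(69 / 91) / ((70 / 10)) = 69 / 637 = 0.11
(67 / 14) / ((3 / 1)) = 67 / 42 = 1.60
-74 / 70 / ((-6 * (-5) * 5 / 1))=-37 / 5250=-0.01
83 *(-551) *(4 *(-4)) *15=10975920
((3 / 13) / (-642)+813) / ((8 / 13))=2261765 / 1712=1321.12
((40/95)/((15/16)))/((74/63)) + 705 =2479419/3515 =705.38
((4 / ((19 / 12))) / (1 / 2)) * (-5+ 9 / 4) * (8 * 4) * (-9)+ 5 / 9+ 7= 685580 / 171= 4009.24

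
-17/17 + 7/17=-0.59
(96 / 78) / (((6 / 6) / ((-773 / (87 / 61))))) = -754448 / 1131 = -667.06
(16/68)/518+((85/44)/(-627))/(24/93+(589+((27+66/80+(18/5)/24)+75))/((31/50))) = 0.00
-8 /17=-0.47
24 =24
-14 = -14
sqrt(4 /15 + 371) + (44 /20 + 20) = sqrt(83535) /15 + 111 /5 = 41.47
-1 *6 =-6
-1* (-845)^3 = 603351125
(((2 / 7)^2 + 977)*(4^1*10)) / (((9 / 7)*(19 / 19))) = 638360 / 21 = 30398.10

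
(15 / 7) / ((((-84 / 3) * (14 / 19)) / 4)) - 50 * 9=-308985 / 686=-450.42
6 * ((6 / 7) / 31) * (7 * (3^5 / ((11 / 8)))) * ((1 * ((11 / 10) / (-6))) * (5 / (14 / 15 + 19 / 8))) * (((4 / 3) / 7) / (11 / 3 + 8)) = -559872 / 603043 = -0.93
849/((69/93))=1144.30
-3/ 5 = -0.60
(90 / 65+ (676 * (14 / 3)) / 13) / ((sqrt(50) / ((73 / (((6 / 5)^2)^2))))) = 43425875 * sqrt(2) / 50544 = 1215.05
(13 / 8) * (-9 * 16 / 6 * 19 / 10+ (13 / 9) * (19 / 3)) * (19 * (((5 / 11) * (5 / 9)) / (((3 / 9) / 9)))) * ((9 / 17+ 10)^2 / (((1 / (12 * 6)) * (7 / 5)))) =-139090782025 / 3179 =-43752998.44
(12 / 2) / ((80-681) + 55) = -1 / 91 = -0.01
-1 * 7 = -7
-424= -424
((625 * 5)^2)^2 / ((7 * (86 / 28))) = 190734863281250 / 43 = 4435694494912.79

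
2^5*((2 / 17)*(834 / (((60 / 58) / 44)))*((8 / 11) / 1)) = 8255488 / 85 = 97123.39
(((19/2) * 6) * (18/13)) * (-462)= -474012/13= -36462.46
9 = 9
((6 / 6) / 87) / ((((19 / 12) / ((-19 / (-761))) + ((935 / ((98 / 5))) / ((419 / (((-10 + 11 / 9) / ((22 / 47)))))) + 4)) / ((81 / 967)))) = 4989033 / 338273679154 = 0.00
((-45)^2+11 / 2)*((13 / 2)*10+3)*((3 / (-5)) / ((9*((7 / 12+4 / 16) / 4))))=-1104592 / 25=-44183.68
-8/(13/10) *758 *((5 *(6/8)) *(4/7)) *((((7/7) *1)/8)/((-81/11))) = 416900/2457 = 169.68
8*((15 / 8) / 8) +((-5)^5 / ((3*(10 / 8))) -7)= -20123 / 24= -838.46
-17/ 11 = -1.55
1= 1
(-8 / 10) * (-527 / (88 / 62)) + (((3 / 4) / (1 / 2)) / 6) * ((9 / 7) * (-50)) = 216343 / 770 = 280.96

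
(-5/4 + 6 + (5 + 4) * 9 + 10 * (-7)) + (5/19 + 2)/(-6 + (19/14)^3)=11025217/729980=15.10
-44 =-44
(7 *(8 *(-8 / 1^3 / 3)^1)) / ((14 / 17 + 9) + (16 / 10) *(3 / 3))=-38080 / 2913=-13.07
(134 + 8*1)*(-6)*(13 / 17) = -11076 / 17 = -651.53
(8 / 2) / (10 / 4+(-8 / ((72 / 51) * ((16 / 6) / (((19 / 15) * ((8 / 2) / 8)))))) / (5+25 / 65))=1.78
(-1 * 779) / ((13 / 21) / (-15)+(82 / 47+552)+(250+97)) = -11533095 / 13334914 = -0.86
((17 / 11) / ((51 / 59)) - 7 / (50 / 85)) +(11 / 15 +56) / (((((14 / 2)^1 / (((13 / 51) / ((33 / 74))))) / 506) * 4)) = 203547559 / 353430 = 575.92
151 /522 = 0.29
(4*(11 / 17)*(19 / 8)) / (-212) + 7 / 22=22929 / 79288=0.29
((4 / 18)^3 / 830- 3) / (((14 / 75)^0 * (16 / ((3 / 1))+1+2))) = -907601 / 2521125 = -0.36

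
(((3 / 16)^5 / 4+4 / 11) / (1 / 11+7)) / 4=16779889 / 1308622848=0.01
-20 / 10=-2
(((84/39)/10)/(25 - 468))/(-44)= 7/633490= 0.00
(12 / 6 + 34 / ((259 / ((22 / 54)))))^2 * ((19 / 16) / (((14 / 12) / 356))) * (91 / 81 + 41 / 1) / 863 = 594882939721600 / 7976266506243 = 74.58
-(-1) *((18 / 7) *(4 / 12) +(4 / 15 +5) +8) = 1483 / 105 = 14.12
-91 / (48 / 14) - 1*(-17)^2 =-7573 / 24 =-315.54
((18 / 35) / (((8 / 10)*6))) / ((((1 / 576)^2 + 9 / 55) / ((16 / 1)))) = 218972160 / 20902273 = 10.48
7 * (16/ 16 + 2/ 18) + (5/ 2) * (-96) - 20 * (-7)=-830/ 9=-92.22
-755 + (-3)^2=-746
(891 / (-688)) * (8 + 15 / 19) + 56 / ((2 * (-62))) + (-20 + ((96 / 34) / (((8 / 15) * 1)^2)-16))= -261146239 / 6888944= -37.91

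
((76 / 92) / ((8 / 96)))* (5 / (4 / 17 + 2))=510 / 23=22.17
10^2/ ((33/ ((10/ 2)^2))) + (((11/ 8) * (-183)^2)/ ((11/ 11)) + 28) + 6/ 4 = 12184295/ 264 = 46152.63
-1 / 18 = -0.06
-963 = -963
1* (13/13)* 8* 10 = 80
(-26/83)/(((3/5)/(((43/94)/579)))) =-2795/6776037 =-0.00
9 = 9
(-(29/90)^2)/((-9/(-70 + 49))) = -0.24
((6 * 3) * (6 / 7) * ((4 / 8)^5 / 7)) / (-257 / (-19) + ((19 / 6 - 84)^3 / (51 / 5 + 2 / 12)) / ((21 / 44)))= -4307661 / 6675357047632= -0.00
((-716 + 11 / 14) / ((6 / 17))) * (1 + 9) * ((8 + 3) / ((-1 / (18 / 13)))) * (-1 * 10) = -280864650 / 91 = -3086424.73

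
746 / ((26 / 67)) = 24991 / 13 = 1922.38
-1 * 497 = -497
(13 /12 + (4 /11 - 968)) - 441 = -185797 /132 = -1407.55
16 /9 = 1.78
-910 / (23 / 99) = -90090 / 23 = -3916.96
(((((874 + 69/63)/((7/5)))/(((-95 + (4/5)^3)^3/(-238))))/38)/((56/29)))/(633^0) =88475205078125/36814671638509464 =0.00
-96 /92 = -24 /23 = -1.04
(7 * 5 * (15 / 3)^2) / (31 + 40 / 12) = 2625 / 103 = 25.49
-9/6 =-3/2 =-1.50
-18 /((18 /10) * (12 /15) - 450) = 25 /623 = 0.04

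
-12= -12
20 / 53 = 0.38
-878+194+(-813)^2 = 660285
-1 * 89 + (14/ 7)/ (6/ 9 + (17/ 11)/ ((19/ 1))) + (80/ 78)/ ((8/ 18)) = -512261/ 6097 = -84.02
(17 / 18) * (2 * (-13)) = -221 / 9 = -24.56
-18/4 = -9/2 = -4.50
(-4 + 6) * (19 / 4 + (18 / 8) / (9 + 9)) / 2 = 39 / 8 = 4.88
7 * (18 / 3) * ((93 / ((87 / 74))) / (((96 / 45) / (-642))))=-115978905 / 116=-999818.15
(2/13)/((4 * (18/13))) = 1/36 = 0.03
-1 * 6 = -6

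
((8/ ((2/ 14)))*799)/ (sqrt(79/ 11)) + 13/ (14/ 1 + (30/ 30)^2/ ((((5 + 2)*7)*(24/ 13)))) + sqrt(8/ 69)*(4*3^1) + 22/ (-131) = 16701.04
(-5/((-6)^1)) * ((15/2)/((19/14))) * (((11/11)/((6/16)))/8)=175/114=1.54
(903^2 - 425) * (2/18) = 814984/9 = 90553.78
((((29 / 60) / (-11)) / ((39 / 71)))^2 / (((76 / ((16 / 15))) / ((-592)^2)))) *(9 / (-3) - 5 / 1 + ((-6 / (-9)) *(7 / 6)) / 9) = -238097121436736 / 955931959125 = -249.07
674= 674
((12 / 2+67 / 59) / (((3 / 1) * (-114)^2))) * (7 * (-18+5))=-38311 / 2300292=-0.02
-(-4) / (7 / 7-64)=-4 / 63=-0.06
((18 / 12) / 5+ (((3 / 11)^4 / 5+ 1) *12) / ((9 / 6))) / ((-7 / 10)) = -11.87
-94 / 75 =-1.25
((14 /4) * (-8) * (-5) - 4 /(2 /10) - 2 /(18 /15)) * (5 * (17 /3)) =30175 /9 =3352.78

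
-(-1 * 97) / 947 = 97 / 947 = 0.10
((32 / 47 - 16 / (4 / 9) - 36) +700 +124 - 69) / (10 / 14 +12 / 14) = 224931 / 517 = 435.07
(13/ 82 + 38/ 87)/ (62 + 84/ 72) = 4247/ 450631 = 0.01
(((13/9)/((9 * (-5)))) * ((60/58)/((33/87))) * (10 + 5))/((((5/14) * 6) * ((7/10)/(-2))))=520/297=1.75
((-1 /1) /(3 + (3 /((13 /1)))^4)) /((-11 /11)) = 28561 /85764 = 0.33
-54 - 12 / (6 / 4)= -62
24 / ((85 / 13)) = 312 / 85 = 3.67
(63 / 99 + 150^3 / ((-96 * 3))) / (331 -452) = 515597 / 5324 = 96.84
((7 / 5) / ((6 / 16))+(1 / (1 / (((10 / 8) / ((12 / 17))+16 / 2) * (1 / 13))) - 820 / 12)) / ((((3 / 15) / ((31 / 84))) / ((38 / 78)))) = -117332923 / 2044224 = -57.40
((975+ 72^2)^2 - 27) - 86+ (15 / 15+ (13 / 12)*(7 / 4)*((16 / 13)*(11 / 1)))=113799584 / 3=37933194.67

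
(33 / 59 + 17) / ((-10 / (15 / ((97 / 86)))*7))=-19092 / 5723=-3.34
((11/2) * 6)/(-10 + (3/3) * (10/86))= -1419/425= -3.34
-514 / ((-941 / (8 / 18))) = 2056 / 8469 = 0.24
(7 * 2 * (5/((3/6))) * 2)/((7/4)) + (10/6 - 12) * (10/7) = 3050/21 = 145.24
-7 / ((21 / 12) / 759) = -3036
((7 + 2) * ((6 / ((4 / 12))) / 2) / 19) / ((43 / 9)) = 729 / 817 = 0.89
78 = 78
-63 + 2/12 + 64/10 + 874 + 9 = 24797/30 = 826.57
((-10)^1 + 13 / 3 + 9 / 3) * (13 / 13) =-8 / 3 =-2.67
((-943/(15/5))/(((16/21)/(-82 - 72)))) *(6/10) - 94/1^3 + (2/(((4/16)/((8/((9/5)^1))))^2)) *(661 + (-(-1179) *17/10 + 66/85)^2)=2379948570212159/936360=2541702518.49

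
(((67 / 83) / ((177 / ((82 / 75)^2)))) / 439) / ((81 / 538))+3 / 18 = 979979625983 / 5876969276250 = 0.17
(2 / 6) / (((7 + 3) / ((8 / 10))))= 2 / 75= 0.03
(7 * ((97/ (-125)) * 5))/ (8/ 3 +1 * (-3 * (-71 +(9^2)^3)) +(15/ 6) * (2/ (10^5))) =1629600/ 95646439997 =0.00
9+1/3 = 28/3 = 9.33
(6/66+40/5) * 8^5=2916352/11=265122.91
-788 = -788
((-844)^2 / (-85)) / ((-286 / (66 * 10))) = 4274016 / 221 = 19339.44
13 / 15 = 0.87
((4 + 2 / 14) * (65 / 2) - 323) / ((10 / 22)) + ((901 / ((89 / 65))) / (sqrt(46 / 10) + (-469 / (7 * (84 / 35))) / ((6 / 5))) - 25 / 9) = -347582230594801 / 779871630510 - 303600960 * sqrt(115) / 1237891477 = -448.32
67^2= 4489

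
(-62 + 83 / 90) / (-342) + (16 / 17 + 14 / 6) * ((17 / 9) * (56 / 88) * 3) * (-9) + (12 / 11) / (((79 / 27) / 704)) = 4183007993 / 26747820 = 156.39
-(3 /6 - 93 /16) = 85 /16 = 5.31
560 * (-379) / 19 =-212240 / 19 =-11170.53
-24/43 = -0.56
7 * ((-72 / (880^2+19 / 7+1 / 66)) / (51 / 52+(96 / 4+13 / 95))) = -1150269120 / 44392963262941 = -0.00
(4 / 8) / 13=1 / 26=0.04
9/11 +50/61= 1099/671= 1.64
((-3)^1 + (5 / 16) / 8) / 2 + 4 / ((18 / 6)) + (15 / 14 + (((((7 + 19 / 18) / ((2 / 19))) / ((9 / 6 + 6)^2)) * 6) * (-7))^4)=6345364595759911747 / 595213920000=10660645.50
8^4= 4096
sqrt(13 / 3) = sqrt(39) / 3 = 2.08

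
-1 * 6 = -6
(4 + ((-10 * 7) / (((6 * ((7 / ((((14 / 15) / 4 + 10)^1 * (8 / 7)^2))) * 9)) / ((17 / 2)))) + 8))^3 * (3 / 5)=-46175546701376 / 104205837015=-443.12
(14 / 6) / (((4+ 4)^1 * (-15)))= -7 / 360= -0.02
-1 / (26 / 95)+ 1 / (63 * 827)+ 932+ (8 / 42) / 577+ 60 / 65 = 726334947623 / 781619202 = 929.27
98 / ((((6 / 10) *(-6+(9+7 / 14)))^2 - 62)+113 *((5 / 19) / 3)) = -558600 / 271763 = -2.06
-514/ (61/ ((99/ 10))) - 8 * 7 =-139.42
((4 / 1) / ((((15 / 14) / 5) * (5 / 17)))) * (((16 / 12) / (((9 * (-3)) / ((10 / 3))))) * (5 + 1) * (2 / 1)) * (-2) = 60928 / 243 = 250.73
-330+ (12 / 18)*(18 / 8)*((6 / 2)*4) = -312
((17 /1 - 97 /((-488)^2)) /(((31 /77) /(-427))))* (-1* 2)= 36059.97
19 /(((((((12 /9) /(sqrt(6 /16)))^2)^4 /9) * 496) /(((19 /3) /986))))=575550603 /131279970369536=0.00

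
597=597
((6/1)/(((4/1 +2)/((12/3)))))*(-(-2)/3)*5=40/3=13.33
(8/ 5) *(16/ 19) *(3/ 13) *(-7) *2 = -5376/ 1235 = -4.35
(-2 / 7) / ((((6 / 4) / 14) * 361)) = -8 / 1083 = -0.01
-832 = -832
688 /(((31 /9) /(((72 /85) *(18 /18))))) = 169.19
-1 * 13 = -13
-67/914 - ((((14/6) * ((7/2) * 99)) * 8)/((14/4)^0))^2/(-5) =38237211601/4570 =8367004.73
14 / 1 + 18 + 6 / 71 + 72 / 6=3130 / 71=44.08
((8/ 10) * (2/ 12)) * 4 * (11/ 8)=11/ 15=0.73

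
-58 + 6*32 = 134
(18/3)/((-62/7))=-21/31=-0.68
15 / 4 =3.75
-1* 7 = -7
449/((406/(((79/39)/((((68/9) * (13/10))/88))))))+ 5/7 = 12122015/583219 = 20.78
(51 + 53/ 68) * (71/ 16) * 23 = 5749793/ 1088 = 5284.74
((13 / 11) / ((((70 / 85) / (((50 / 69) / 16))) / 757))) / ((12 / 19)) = 79466075 / 1020096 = 77.90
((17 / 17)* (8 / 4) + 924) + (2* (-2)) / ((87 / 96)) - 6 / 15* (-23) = 134964 / 145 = 930.79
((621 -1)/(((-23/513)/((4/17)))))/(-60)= 21204/391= 54.23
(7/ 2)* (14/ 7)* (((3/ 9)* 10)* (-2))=-46.67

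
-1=-1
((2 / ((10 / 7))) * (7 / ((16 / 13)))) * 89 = 56693 / 80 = 708.66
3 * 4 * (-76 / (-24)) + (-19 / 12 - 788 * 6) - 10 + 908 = -45523 / 12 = -3793.58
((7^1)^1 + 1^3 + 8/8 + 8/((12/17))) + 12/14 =445/21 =21.19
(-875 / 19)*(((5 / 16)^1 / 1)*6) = -13125 / 152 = -86.35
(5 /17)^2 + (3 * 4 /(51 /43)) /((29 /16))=47509 /8381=5.67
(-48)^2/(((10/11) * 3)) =4224/5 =844.80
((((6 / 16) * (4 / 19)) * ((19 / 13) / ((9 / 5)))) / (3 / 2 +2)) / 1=5 / 273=0.02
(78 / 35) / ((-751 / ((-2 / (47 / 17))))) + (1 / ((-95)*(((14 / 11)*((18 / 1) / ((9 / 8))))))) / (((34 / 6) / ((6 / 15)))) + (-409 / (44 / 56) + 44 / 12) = -544501681212593 / 1053446024400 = -516.88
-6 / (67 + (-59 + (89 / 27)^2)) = -4374 / 13753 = -0.32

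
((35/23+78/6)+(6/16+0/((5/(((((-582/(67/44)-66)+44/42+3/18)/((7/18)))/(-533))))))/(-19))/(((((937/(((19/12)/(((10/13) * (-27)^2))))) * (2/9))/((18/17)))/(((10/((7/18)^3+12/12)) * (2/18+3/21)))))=608388/1218170275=0.00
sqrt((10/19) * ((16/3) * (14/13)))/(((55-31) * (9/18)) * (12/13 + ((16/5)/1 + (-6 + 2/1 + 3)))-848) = -0.00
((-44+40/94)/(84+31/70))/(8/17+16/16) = -487424/1389085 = -0.35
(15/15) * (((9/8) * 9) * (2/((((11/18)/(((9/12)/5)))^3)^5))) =239299329230617529590083/16708992677662604000000000000000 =0.00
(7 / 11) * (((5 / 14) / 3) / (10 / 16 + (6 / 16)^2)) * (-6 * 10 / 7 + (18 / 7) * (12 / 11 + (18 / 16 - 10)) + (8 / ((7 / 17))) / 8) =-46040 / 17787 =-2.59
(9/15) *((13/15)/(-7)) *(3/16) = -39/2800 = -0.01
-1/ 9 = -0.11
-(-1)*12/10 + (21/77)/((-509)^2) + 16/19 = 552879139/270739645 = 2.04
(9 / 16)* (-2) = -9 / 8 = -1.12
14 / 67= 0.21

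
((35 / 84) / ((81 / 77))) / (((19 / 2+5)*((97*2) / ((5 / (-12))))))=-1925 / 32810832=-0.00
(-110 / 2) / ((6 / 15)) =-275 / 2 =-137.50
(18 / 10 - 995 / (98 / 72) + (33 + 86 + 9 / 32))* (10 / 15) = -4781923 / 11760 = -406.63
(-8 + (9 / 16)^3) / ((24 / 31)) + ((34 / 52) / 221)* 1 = -167803169 / 16613376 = -10.10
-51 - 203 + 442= 188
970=970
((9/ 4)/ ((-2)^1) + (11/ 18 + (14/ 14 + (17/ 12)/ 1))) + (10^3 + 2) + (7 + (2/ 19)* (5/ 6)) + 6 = 1391243/ 1368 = 1016.99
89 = 89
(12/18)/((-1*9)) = -2/27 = -0.07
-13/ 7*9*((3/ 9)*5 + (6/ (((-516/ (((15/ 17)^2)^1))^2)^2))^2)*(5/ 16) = -9085627801269467424448982322617934167025/ 1043682373068902924654046845431596187648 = -8.71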